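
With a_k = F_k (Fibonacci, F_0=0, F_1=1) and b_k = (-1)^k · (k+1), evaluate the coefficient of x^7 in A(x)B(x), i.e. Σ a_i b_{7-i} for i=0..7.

11

This is [x^7] in the product of the two ordinary generating functions.
Σ = 0·(-8) + 1·7 + 1·(-6) + 2·5 + 3·(-4) + 5·3 + 8·(-2) + 13·1 = 11.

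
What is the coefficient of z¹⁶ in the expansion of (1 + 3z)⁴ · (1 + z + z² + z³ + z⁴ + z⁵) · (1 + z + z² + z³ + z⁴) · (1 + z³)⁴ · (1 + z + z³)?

(1 + 3z)⁴ has coefficients 1,12,54,108,81 for degrees 0…4.
(1 + z + z² + z³ + z⁴ + z⁵) has coefficients 1,1,1,1,1,1,0,0,0,0,0,0,0,0,0,0,0 for degrees 0…16.
Multiplying by (1 + z + z² + z³ + z⁴) gives running coefficients 1,2,3,4,5,5,4,3,2,1,0,0,0,0,0,0,0 for degrees 0…16.
Multiplying by (1 + z³)⁴ gives running coefficients 1,2,3,8,13,17,26,35,40,45,50,50,45,40,35,26,17 for degrees 0…16.
Finally multiplying by (1 + z + z³), the product of all factors after the first has coefficients 1,3,5,12,23,33,51,74,92,111,130,140,140,135,125,106,83 for degrees 0…16.
[z¹⁶] = 1·83 + 12·106 + 54·125 + 108·135 + 81·140 = 34025.

34025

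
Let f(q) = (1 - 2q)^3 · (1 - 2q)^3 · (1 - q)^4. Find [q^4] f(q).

1289

(1 - 2q)^3 has coefficients 1,-6,12,-8 for degrees 0…3.
(1 - 2q)^3 has coefficients 1,-6,12,-8,0 for degrees 0…4.
Finally multiplying by (1 - q)^4, the product of all factors after the first has coefficients 1,-10,42,-96,129 for degrees 0…4.
[q^4] = 1·129 − 6·(-96) + 12·42 − 8·(-10) = 1289.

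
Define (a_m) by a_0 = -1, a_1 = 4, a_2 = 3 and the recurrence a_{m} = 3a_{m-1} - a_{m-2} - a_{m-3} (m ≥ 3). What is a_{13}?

The ordinary generating function has denominator 1 - 3x + x^2 + x^3.
Iterating the recurrence: a_0,…,a_{13} = -1, 4, 3, 6, 11, 24, 55, 130, 311, 748, 1803, 4350, 10499, 25344.

25344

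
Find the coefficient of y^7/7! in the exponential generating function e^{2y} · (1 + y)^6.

The EGF product rule gives c_7 = Σ_{k_1+k_2=7} C(7; k_1,k_2) · ∏ g_i(k_i), where e^{2y} gives (2)^k; (1+y)^6 gives the falling factorial (6)_k.
g_1(k) for k = 0…7: 1, 2, 4, 8, 16, 32, 64, 128.
g_2(k) for k = 0…7: 1, 6, 30, 120, 360, 720, 720, 0.
c_7 = Σ_k C(7,k)·g_1(k)·g_2(7−k) = 7·2·720 + 21·4·720 + 35·8·360 + 35·16·120 + 21·32·30 + 7·64·6 + 1·128·1 = 10080 + 60480 + 100800 + 67200 + 20160 + 2688 + 128 = 261536.

261536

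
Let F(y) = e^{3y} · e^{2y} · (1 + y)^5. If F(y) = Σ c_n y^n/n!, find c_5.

The EGF product rule gives c_5 = Σ_{k_1+k_2+k_3=5} C(5; k_1,k_2,k_3) · ∏ g_i(k_i), where e^{3y} gives (3)^k; e^{2y} gives (2)^k; (1+y)^5 gives the falling factorial (5)_k.
g_1(k) for k = 0…5: 1, 3, 9, 27, 81, 243.
g_2(k) for k = 0…5: 1, 2, 4, 8, 16, 32.
g_3(k) for k = 0…5: 1, 5, 20, 60, 120, 120.
First combine the last two factors: h(k) = Σ_j C(k,j)·g_2(j)·g_3(k−j) for k = 0…5: 1, 7, 44, 248, 1256, 5752.
c_5 = Σ_k C(5,k)·g_1(k)·h(5−k) = 1·1·5752 + 5·3·1256 + 10·9·248 + 10·27·44 + 5·81·7 + 1·243·1 = 5752 + 18840 + 22320 + 11880 + 2835 + 243 = 61870.

61870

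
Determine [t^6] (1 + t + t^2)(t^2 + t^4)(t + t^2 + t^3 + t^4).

(1 + t + t^2) has coefficients 1,1,1 for degrees 0…2.
(t^2 + t^4) has coefficients 0,0,1,0,1,0,0 for degrees 0…6.
Finally multiplying by (t + t^2 + t^3 + t^4), the product of all factors after the first has coefficients 0,0,0,1,1,2,2 for degrees 0…6.
[t^6] = 1·2 + 1·2 + 1·1 = 5.

5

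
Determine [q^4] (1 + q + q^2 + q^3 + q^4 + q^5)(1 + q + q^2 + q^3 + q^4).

(1 + q + q^2 + q^3 + q^4 + q^5) has coefficients 1,1,1,1,1 for degrees 0…4.
(1 + q + q^2 + q^3 + q^4) has coefficients 1,1,1,1,1 for degrees 0…4.
[q^4] = 1·1 + 1·1 + 1·1 + 1·1 + 1·1 = 5.

5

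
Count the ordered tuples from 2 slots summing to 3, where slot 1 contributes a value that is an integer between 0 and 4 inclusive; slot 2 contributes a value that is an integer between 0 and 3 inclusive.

The generating function for the choices is (1 + t + t^2 + t^3 + t^4)·(1 + t + t^2 + t^3); the count is [t^3].
(1 + t + t^2 + t^3 + t^4) has coefficients 1,1,1,1 for degrees 0…3.
(1 + t + t^2 + t^3) has coefficients 1,1,1,1 for degrees 0…3.
[t^3] = 1·1 + 1·1 + 1·1 + 1·1 = 4.

4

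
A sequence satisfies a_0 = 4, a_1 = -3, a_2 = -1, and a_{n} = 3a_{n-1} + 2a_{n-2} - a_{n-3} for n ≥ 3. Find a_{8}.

-5861

The ordinary generating function has denominator 1 - 3q - 2q^2 + q^3.
Iterating the recurrence: a_0,…,a_{8} = 4, -3, -1, -13, -38, -139, -480, -1680, -5861.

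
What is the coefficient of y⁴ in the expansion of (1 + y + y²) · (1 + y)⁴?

11

(1 + y + y²) has coefficients 1,1,1 for degrees 0…2.
(1 + y)⁴ has coefficients 1,4,6,4,1 for degrees 0…4.
[y⁴] = 1·1 + 1·4 + 1·6 = 11.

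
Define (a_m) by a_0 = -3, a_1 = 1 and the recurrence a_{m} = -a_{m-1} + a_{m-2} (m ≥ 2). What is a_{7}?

37

The ordinary generating function has denominator 1 + t - t^2.
Iterating the recurrence: a_0,…,a_{7} = -3, 1, -4, 5, -9, 14, -23, 37.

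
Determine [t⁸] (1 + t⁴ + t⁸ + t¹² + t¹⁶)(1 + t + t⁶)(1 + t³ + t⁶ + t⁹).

(1 + t⁴ + t⁸ + t¹² + t¹⁶) has coefficients 1,0,0,0,1,0,0,0,1 for degrees 0…8.
(1 + t + t⁶) has coefficients 1,1,0,0,0,0,1,0,0 for degrees 0…8.
Finally multiplying by (1 + t³ + t⁶ + t⁹), the product of all factors after the first has coefficients 1,1,0,1,1,0,2,1,0 for degrees 0…8.
[t⁸] = 1·0 + 1·1 + 1·1 = 2.

2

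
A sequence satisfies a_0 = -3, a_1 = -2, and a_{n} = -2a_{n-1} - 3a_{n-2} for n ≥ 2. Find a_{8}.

229

The ordinary generating function has denominator 1 + 2q + 3q^2.
Iterating the recurrence: a_0,…,a_{8} = -3, -2, 13, -20, 1, 58, -119, 64, 229.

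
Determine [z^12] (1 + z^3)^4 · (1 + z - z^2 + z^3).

(1 + z^3)^4 has coefficients 1,0,0,4,0,0,6,0,0,4,0,0,1 for degrees 0…12.
(1 + z - z^2 + z^3) has coefficients 1,1,-1,1,0,0,0,0,0,0,0,0,0 for degrees 0…12.
[z^12] = 1·0 + 4·0 + 6·0 + 4·1 + 1·1 = 5.

5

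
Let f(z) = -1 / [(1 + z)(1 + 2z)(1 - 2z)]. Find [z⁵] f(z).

Partial fractions give a closed form: a_n = (1/3)·(-1)^n + (-1)·(-2)^n + (-1/3)·2^n.
At n = 5: a_5 = 21.

21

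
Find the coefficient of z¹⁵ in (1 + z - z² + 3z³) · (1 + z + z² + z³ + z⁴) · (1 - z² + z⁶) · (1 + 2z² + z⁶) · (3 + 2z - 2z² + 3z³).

32

(1 + z - z² + 3z³) has coefficients 1,1,-1,3 for degrees 0…3.
(1 + z + z² + z³ + z⁴) has coefficients 1,1,1,1,1,0,0,0,0,0,0,0,0,0,0,0 for degrees 0…15.
Multiplying by (1 - z² + z⁶) gives running coefficients 1,1,0,0,0,-1,0,1,1,1,1,0,0,0,0,0 for degrees 0…15.
Multiplying by (1 + 2z² + z⁶) gives running coefficients 1,1,2,2,0,-1,1,0,1,3,3,1,2,1,1,1 for degrees 0…15.
Finally multiplying by (3 + 2z - 2z² + 3z³), the product of all factors after the first has coefficients 3,5,6,11,3,-1,7,4,-2,14,13,6,11,14,4,9 for degrees 0…15.
[z¹⁵] = 1·9 + 1·4 − 1·14 + 3·11 = 32.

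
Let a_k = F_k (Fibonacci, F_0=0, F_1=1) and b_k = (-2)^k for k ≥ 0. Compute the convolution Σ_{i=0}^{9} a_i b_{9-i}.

The convolution is the x^9 coefficient of A(x)B(x).
Σ = 0·(-512) + 1·256 + 1·(-128) + 2·64 + 3·(-32) + 5·16 + 8·(-8) + 13·4 + 21·(-2) + 34·1 = 220.

220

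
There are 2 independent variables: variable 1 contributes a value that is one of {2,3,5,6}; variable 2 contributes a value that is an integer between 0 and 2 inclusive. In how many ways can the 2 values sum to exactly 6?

2

The generating function for the choices is (z^2 + z^3 + z^5 + z^6)·(1 + z + z^2); the count is [z^6].
(z^2 + z^3 + z^5 + z^6) has coefficients 0,0,1,1,0,1,1 for degrees 0…6.
(1 + z + z^2) has coefficients 1,1,1,0,0,0,0 for degrees 0…6.
[z^6] = 1·0 + 1·0 + 1·1 + 1·1 = 2.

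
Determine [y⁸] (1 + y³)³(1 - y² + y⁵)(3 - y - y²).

-3

(1 + y³)³ has coefficients 1,0,0,3,0,0,3,0,0 for degrees 0…8.
(1 - y² + y⁵) has coefficients 1,0,-1,0,0,1,0,0,0 for degrees 0…8.
Finally multiplying by (3 - y - y²), the product of all factors after the first has coefficients 3,-1,-4,1,1,3,-1,-1,0 for degrees 0…8.
[y⁸] = 1·0 + 3·3 + 3·(-4) = -3.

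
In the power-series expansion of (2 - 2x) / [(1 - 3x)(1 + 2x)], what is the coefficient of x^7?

1596

Partial fractions give a closed form: a_n = (4/5)·3^n + (6/5)·(-2)^n.
At n = 7: a_7 = 1596.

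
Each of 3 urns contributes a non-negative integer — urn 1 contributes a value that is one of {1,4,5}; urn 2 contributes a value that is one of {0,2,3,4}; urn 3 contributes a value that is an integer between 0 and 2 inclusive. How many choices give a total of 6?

5

The generating function for the choices is (t + t⁴ + t⁵)·(1 + t² + t³ + t⁴)·(1 + t + t²); the count is [t⁶].
(t + t⁴ + t⁵) has coefficients 0,1,0,0,1,1 for degrees 0…5.
(1 + t² + t³ + t⁴) has coefficients 1,0,1,1,1,0,0 for degrees 0…6.
Finally multiplying by (1 + t + t²), the product of all factors after the first has coefficients 1,1,2,2,3,2,1 for degrees 0…6.
[t⁶] = 1·2 + 1·2 + 1·1 = 5.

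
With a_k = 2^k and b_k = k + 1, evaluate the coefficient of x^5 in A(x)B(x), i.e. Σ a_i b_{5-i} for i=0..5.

The convolution is the x^5 coefficient of A(x)B(x).
Σ = 1·6 + 2·5 + 4·4 + 8·3 + 16·2 + 32·1 = 120.

120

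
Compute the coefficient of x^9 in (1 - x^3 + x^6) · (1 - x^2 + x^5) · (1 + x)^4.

(1 - x^3 + x^6) has coefficients 1,0,0,-1,0,0,1 for degrees 0…6.
(1 - x^2 + x^5) has coefficients 1,0,-1,0,0,1,0,0,0,0 for degrees 0…9.
Finally multiplying by (1 + x)^4, the product of all factors after the first has coefficients 1,4,5,0,-5,-3,3,6,4,1 for degrees 0…9.
[x^9] = 1·1 − 1·3 + 1·0 = -2.

-2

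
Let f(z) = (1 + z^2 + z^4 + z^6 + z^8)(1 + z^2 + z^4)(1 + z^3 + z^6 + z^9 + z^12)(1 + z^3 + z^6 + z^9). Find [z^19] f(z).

17

(1 + z^2 + z^4 + z^6 + z^8) has coefficients 1,0,1,0,1,0,1,0,1 for degrees 0…8.
(1 + z^2 + z^4) has coefficients 1,0,1,0,1,0,0,0,0,0,0,0,0,0,0,0,0,0,0,0 for degrees 0…19.
Multiplying by (1 + z^3 + z^6 + z^9 + z^12) gives running coefficients 1,0,1,1,1,1,1,1,1,1,1,1,1,1,1,0,1,0,0,0 for degrees 0…19.
Finally multiplying by (1 + z^3 + z^6 + z^9), the product of all factors after the first has coefficients 1,0,1,2,1,2,3,2,3,4,3,4,4,4,4,3,4,3,2,3 for degrees 0…19.
[z^19] = 1·3 + 1·3 + 1·3 + 1·4 + 1·4 = 17.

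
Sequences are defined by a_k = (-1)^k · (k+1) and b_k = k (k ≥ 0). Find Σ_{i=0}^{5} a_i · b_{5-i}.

This is [x^5] in the product of the two ordinary generating functions.
Σ = 1·5 − 2·4 + 3·3 − 4·2 + 5·1 − 6·0 = 3.

3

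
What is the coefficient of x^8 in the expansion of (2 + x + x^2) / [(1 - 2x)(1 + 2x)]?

576

The denominator gives the recurrence a_n = 4a_(n−2) for n ≥ 3; the numerator fixes a_0 = 2, a_1 = 1, a_2 = 9.
Iterating: 2, 1, 9, 4, 36, 16, 144, 64, 576, so a_8 = 576.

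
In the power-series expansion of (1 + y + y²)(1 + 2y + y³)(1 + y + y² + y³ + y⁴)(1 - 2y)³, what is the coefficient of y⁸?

(1 + y + y²) has coefficients 1,1,1 for degrees 0…2.
(1 + 2y + y³) has coefficients 1,2,0,1,0,0,0,0,0 for degrees 0…8.
Multiplying by (1 + y + y² + y³ + y⁴) gives running coefficients 1,3,3,4,4,3,1,1,0 for degrees 0…8.
Finally multiplying by (1 - 2y)³, the product of all factors after the first has coefficients 1,-3,-3,14,-8,3,-1,-1,-18 for degrees 0…8.
[y⁸] = 1·(-18) + 1·(-1) + 1·(-1) = -20.

-20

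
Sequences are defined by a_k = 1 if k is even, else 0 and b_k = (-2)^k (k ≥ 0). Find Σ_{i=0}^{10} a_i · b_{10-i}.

The convolution is the x^10 coefficient of A(x)B(x).
Σ = 1·1024 + 0·(-512) + 1·256 + 0·(-128) + 1·64 + 0·(-32) + 1·16 + 0·(-8) + 1·4 + 0·(-2) + 1·1 = 1365.

1365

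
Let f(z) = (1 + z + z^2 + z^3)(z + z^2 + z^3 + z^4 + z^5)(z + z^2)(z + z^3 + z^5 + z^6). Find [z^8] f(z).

18

(1 + z + z^2 + z^3) has coefficients 1,1,1,1 for degrees 0…3.
(z + z^2 + z^3 + z^4 + z^5) has coefficients 0,1,1,1,1,1,0,0,0 for degrees 0…8.
Multiplying by (z + z^2) gives running coefficients 0,0,1,2,2,2,2,1,0 for degrees 0…8.
Finally multiplying by (z + z^3 + z^5 + z^6), the product of all factors after the first has coefficients 0,0,0,1,2,3,4,5,6 for degrees 0…8.
[z^8] = 1·6 + 1·5 + 1·4 + 1·3 = 18.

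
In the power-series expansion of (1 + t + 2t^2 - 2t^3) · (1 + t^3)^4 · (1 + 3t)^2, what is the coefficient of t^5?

(1 + t + 2t^2 - 2t^3) has coefficients 1,1,2,-2 for degrees 0…3.
(1 + t^3)^4 has coefficients 1,0,0,4,0,0 for degrees 0…5.
Finally multiplying by (1 + 3t)^2, the product of all factors after the first has coefficients 1,6,9,4,24,36 for degrees 0…5.
[t^5] = 1·36 + 1·24 + 2·4 − 2·9 = 50.

50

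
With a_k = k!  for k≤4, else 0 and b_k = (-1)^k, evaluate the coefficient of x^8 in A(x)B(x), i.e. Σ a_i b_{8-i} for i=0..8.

20

The convolution is the x^8 coefficient of A(x)B(x).
Σ = 1·1 + 1·(-1) + 2·1 + 6·(-1) + 24·1 + 0·(-1) + 0·1 + 0·(-1) + 0·1 = 20.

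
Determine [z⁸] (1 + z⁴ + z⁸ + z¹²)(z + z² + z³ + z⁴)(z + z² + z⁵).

3

(1 + z⁴ + z⁸ + z¹²) has coefficients 1,0,0,0,1,0,0,0,1 for degrees 0…8.
(z + z² + z³ + z⁴) has coefficients 0,1,1,1,1,0,0,0,0 for degrees 0…8.
Finally multiplying by (z + z² + z⁵), the product of all factors after the first has coefficients 0,0,1,2,2,2,2,1,1 for degrees 0…8.
[z⁸] = 1·1 + 1·2 + 1·0 = 3.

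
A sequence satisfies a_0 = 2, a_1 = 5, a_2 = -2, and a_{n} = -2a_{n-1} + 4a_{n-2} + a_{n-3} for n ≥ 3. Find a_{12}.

-636390

The ordinary generating function has denominator 1 + 2y - 4y^2 - y^3.
Iterating the recurrence: a_0,…,a_{12} = 2, 5, -2, 26, -55, 212, -618, 2029, -6318, 20134, -63511, 201240, -636390.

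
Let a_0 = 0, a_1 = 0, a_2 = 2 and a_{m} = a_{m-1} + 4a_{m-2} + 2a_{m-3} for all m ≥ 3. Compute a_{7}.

The ordinary generating function has denominator 1 - q - 4q^2 - 2q^3.
Iterating the recurrence: a_0,…,a_{7} = 0, 0, 2, 2, 10, 22, 66, 174.

174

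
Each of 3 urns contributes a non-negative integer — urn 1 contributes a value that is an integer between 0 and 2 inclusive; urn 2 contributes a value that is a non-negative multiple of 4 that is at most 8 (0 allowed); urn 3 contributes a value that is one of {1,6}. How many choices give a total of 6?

The generating function for the choices is (1 + q + q²)·(1 + q⁴ + q⁸)·(q + q⁶); the count is [q⁶].
(1 + q + q²) has coefficients 1,1,1 for degrees 0…2.
(1 + q⁴ + q⁸) has coefficients 1,0,0,0,1,0,0 for degrees 0…6.
Finally multiplying by (q + q⁶), the product of all factors after the first has coefficients 0,1,0,0,0,1,1 for degrees 0…6.
[q⁶] = 1·1 + 1·1 + 1·0 = 2.

2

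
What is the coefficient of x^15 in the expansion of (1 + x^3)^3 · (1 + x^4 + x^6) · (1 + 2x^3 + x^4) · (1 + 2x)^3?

(1 + x^3)^3 has coefficients 1,0,0,3,0,0,3,0,0,1 for degrees 0…9.
(1 + x^4 + x^6) has coefficients 1,0,0,0,1,0,1,0,0,0,0,0,0,0,0,0 for degrees 0…15.
Multiplying by (1 + 2x^3 + x^4) gives running coefficients 1,0,0,2,2,0,1,2,1,2,1,0,0,0,0,0 for degrees 0…15.
Finally multiplying by (1 + 2x)^3, the product of all factors after the first has coefficients 1,6,12,10,14,36,41,24,25,40,41,38,28,8,0,0 for degrees 0…15.
[x^15] = 1·0 + 3·28 + 3·40 + 1·41 = 245.

245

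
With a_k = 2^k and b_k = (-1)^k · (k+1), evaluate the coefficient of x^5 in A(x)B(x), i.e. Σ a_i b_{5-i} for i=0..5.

This is [x^5] in the product of the two ordinary generating functions.
Σ = 1·(-6) + 2·5 + 4·(-4) + 8·3 + 16·(-2) + 32·1 = 12.

12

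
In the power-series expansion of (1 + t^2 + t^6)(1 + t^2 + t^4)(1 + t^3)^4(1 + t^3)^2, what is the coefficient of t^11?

46

(1 + t^2 + t^6) has coefficients 1,0,1,0,0,0,1 for degrees 0…6.
(1 + t^2 + t^4) has coefficients 1,0,1,0,1,0,0,0,0,0,0,0 for degrees 0…11.
Multiplying by (1 + t^3)^4 gives running coefficients 1,0,1,4,1,4,6,4,6,4,6,4 for degrees 0…11.
Finally multiplying by (1 + t^3)^2, the product of all factors after the first has coefficients 1,0,1,6,1,6,15,6,15,20,15,20 for degrees 0…11.
[t^11] = 1·20 + 1·20 + 1·6 = 46.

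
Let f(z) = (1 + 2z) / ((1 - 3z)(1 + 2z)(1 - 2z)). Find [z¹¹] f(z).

527345

Partial fractions give a closed form: a_n = (3)·3^n + (-2)·2^n.
At n = 11: a_11 = 527345.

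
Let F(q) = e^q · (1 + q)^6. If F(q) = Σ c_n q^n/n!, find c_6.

13327

The EGF product rule gives c_6 = Σ_{k_1+k_2=6} C(6; k_1,k_2) · ∏ g_i(k_i), where e^q gives (1)^k; (1+q)^6 gives the falling factorial (6)_k.
g_1(k) for k = 0…6: 1, 1, 1, 1, 1, 1, 1.
g_2(k) for k = 0…6: 1, 6, 30, 120, 360, 720, 720.
c_6 = Σ_k C(6,k)·g_1(k)·g_2(6−k) = 1·1·720 + 6·1·720 + 15·1·360 + 20·1·120 + 15·1·30 + 6·1·6 + 1·1·1 = 720 + 4320 + 5400 + 2400 + 450 + 36 + 1 = 13327.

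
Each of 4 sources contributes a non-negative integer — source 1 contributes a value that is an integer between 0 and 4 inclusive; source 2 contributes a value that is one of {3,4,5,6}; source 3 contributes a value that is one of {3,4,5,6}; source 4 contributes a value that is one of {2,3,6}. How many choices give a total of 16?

29

The generating function for the choices is (1 + q + q^2 + q^3 + q^4)·(q^3 + q^4 + q^5 + q^6)·(q^3 + q^4 + q^5 + q^6)·(q^2 + q^3 + q^6); the count is [q^16].
(1 + q + q^2 + q^3 + q^4) has coefficients 1,1,1,1,1 for degrees 0…4.
(q^3 + q^4 + q^5 + q^6) has coefficients 0,0,0,1,1,1,1,0,0,0,0,0,0,0,0,0,0 for degrees 0…16.
Multiplying by (q^3 + q^4 + q^5 + q^6) gives running coefficients 0,0,0,0,0,0,1,2,3,4,3,2,1,0,0,0,0 for degrees 0…16.
Finally multiplying by (q^2 + q^3 + q^6), the product of all factors after the first has coefficients 0,0,0,0,0,0,0,0,1,3,5,7,8,7,6,5,3 for degrees 0…16.
[q^16] = 1·3 + 1·5 + 1·6 + 1·7 + 1·8 = 29.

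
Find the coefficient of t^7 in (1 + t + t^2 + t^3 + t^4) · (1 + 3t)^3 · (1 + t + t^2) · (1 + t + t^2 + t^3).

681

(1 + t + t^2 + t^3 + t^4) has coefficients 1,1,1,1,1 for degrees 0…4.
(1 + 3t)^3 has coefficients 1,9,27,27,0,0,0,0 for degrees 0…7.
Multiplying by (1 + t + t^2) gives running coefficients 1,10,37,63,54,27,0,0 for degrees 0…7.
Finally multiplying by (1 + t + t^2 + t^3), the product of all factors after the first has coefficients 1,11,48,111,164,181,144,81 for degrees 0…7.
[t^7] = 1·81 + 1·144 + 1·181 + 1·164 + 1·111 = 681.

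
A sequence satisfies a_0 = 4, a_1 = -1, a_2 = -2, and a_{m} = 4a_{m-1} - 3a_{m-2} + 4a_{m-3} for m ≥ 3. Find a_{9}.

20135

The ordinary generating function has denominator 1 - 4q + 3q^2 - 4q^3.
Iterating the recurrence: a_0,…,a_{9} = 4, -1, -2, 11, 46, 143, 478, 1667, 5806, 20135.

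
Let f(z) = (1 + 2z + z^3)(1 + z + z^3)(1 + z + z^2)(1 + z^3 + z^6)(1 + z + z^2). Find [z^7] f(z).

(1 + 2z + z^3) has coefficients 1,2,0,1 for degrees 0…3.
(1 + z + z^3) has coefficients 1,1,0,1,0,0,0,0 for degrees 0…7.
Multiplying by (1 + z + z^2) gives running coefficients 1,2,2,2,1,1,0,0 for degrees 0…7.
Multiplying by (1 + z^3 + z^6) gives running coefficients 1,2,2,3,3,3,3,3 for degrees 0…7.
Finally multiplying by (1 + z + z^2), the product of all factors after the first has coefficients 1,3,5,7,8,9,9,9 for degrees 0…7.
[z^7] = 1·9 + 2·9 + 1·8 = 35.

35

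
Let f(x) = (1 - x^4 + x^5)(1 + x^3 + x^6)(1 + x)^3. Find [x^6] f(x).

(1 - x^4 + x^5) has coefficients 1,0,0,0,-1,1 for degrees 0…5.
(1 + x^3 + x^6) has coefficients 1,0,0,1,0,0,1 for degrees 0…6.
Finally multiplying by (1 + x)^3, the product of all factors after the first has coefficients 1,3,3,2,3,3,2 for degrees 0…6.
[x^6] = 1·2 − 1·3 + 1·3 = 2.

2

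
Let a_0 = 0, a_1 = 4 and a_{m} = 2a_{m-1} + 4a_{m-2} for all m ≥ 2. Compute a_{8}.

The ordinary generating function has denominator 1 - 2x - 4x^2.
Iterating the recurrence: a_0,…,a_{8} = 0, 4, 8, 32, 96, 320, 1024, 3328, 10752.

10752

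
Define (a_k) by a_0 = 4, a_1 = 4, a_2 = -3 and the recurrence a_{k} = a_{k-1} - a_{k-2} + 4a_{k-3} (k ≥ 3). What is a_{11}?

The ordinary generating function has denominator 1 - y + y^2 - 4y^3.
Iterating the recurrence: a_0,…,a_{11} = 4, 4, -3, 9, 28, 7, 15, 120, 133, 73, 420, 879.

879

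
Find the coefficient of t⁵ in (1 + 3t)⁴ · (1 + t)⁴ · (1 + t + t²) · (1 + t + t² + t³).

(1 + 3t)⁴ has coefficients 1,12,54,108,81 for degrees 0…4.
(1 + t)⁴ has coefficients 1,4,6,4,1,0 for degrees 0…5.
Multiplying by (1 + t + t²) gives running coefficients 1,5,11,14,11,5 for degrees 0…5.
Finally multiplying by (1 + t + t² + t³), the product of all factors after the first has coefficients 1,6,17,31,41,41 for degrees 0…5.
[t⁵] = 1·41 + 12·41 + 54·31 + 108·17 + 81·6 = 4529.

4529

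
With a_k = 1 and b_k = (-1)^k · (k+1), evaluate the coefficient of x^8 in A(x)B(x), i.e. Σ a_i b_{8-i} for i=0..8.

Write out a_i and b_{8-i} for i = 0,…,8 and sum the products.
Σ = 1·9 + 1·(-8) + 1·7 + 1·(-6) + 1·5 + 1·(-4) + 1·3 + 1·(-2) + 1·1 = 5.

5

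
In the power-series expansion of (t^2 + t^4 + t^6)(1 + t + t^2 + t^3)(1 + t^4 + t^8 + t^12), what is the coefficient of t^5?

2

(t^2 + t^4 + t^6) has coefficients 0,0,1,0,1,0 for degrees 0…5.
(1 + t + t^2 + t^3) has coefficients 1,1,1,1,0,0 for degrees 0…5.
Finally multiplying by (1 + t^4 + t^8 + t^12), the product of all factors after the first has coefficients 1,1,1,1,1,1 for degrees 0…5.
[t^5] = 1·1 + 1·1 = 2.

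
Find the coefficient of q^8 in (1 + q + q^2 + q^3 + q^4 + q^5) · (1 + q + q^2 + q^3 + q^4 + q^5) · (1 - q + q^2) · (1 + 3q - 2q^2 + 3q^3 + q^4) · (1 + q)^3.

180

(1 + q + q^2 + q^3 + q^4 + q^5) has coefficients 1,1,1,1,1,1 for degrees 0…5.
(1 + q + q^2 + q^3 + q^4 + q^5) has coefficients 1,1,1,1,1,1,0,0,0 for degrees 0…8.
Multiplying by (1 - q + q^2) gives running coefficients 1,0,1,1,1,1,0,1,0 for degrees 0…8.
Multiplying by (1 + 3q - 2q^2 + 3q^3 + q^4) gives running coefficients 1,3,-1,7,3,5,5,3,7 for degrees 0…8.
Finally multiplying by (1 + q)^3, the product of all factors after the first has coefficients 1,6,11,14,24,34,36,36,36 for degrees 0…8.
[q^8] = 1·36 + 1·36 + 1·36 + 1·34 + 1·24 + 1·14 = 180.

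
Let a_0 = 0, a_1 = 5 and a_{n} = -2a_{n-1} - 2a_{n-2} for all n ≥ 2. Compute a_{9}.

80

The ordinary generating function has denominator 1 + 2y + 2y^2.
Iterating the recurrence: a_0,…,a_{9} = 0, 5, -10, 10, 0, -20, 40, -40, 0, 80.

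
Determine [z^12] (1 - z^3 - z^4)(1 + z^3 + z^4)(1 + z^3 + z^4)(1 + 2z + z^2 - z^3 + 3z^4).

-12

(1 - z^3 - z^4) has coefficients 1,0,0,-1,-1 for degrees 0…4.
(1 + z^3 + z^4) has coefficients 1,0,0,1,1,0,0,0,0,0,0,0,0 for degrees 0…12.
Multiplying by (1 + z^3 + z^4) gives running coefficients 1,0,0,2,2,0,1,2,1,0,0,0,0 for degrees 0…12.
Finally multiplying by (1 + 2z + z^2 - z^3 + 3z^4), the product of all factors after the first has coefficients 1,2,1,1,9,6,1,8,12,3,2,5,3 for degrees 0…12.
[z^12] = 1·3 − 1·3 − 1·12 = -12.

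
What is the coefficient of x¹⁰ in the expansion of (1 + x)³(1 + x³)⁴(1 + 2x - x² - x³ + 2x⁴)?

(1 + x)³ has coefficients 1,3,3,1 for degrees 0…3.
(1 + x³)⁴ has coefficients 1,0,0,4,0,0,6,0,0,4,0 for degrees 0…10.
Finally multiplying by (1 + 2x - x² - x³ + 2x⁴), the product of all factors after the first has coefficients 1,2,-1,3,10,-4,2,20,-6,-2,20 for degrees 0…10.
[x¹⁰] = 1·20 + 3·(-2) + 3·(-6) + 1·20 = 16.

16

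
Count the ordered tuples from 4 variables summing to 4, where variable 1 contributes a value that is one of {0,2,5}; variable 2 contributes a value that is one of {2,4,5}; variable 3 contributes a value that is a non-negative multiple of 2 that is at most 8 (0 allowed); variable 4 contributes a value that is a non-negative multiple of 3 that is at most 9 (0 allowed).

3

The generating function for the choices is (1 + z² + z⁵)·(z² + z⁴ + z⁵)·(1 + z² + z⁴ + z⁶ + z⁸)·(1 + z³ + z⁶ + z⁹); the count is [z⁴].
(1 + z² + z⁵) has coefficients 1,0,1,0,0 for degrees 0…4.
(z² + z⁴ + z⁵) has coefficients 0,0,1,0,1 for degrees 0…4.
Multiplying by (1 + z² + z⁴ + z⁶ + z⁸) gives running coefficients 0,0,1,0,2 for degrees 0…4.
Finally multiplying by (1 + z³ + z⁶ + z⁹), the product of all factors after the first has coefficients 0,0,1,0,2 for degrees 0…4.
[z⁴] = 1·2 + 1·1 = 3.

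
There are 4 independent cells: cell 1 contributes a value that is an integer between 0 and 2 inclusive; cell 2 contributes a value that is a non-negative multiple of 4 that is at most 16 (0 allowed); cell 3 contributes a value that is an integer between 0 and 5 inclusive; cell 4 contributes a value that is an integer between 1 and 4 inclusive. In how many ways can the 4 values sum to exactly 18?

The generating function for the choices is (1 + q + q²)·(1 + q⁴ + q⁸ + q¹² + q¹⁶)·(1 + q + q² + q³ + q⁴ + q⁵)·(q + q² + q³ + q⁴); the count is [q¹⁸].
(1 + q + q²) has coefficients 1,1,1 for degrees 0…2.
(1 + q⁴ + q⁸ + q¹² + q¹⁶) has coefficients 1,0,0,0,1,0,0,0,1,0,0,0,1,0,0,0,1,0,0 for degrees 0…18.
Multiplying by (1 + q + q² + q³ + q⁴ + q⁵) gives running coefficients 1,1,1,1,2,2,1,1,2,2,1,1,2,2,1,1,2,2,1 for degrees 0…18.
Finally multiplying by (q + q² + q³ + q⁴), the product of all factors after the first has coefficients 0,1,2,3,4,5,6,6,6,6,6,6,6,6,6,6,6,6,6 for degrees 0…18.
[q¹⁸] = 1·6 + 1·6 + 1·6 = 18.

18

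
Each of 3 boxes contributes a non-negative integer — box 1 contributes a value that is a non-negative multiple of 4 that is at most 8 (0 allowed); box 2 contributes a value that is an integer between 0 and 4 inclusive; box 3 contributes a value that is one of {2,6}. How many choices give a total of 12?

The generating function for the choices is (1 + z^4 + z^8)·(1 + z + z^2 + z^3 + z^4)·(z^2 + z^6); the count is [z^12].
(1 + z^4 + z^8) has coefficients 1,0,0,0,1,0,0,0,1 for degrees 0…8.
(1 + z + z^2 + z^3 + z^4) has coefficients 1,1,1,1,1,0,0,0,0,0,0,0,0 for degrees 0…12.
Finally multiplying by (z^2 + z^6), the product of all factors after the first has coefficients 0,0,1,1,1,1,2,1,1,1,1,0,0 for degrees 0…12.
[z^12] = 1·0 + 1·1 + 1·1 = 2.

2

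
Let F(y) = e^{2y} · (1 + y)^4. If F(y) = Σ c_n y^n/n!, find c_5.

The EGF product rule gives c_5 = Σ_{k_1+k_2=5} C(5; k_1,k_2) · ∏ g_i(k_i), where e^{2y} gives (2)^k; (1+y)^4 gives the falling factorial (4)_k.
g_1(k) for k = 0…5: 1, 2, 4, 8, 16, 32.
g_2(k) for k = 0…5: 1, 4, 12, 24, 24, 0.
c_5 = Σ_k C(5,k)·g_1(k)·g_2(5−k) = 5·2·24 + 10·4·24 + 10·8·12 + 5·16·4 + 1·32·1 = 240 + 960 + 960 + 320 + 32 = 2512.

2512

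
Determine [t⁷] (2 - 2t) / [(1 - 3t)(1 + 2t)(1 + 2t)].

-220

The denominator gives the recurrence a_n = −a_(n−1) + 8a_(n−2) + 12a_(n−3) for n ≥ 3; the numerator fixes a_0 = 2, a_1 = -4, a_2 = 20.
Iterating: 2, -4, 20, -28, 140, -124, 908, -220, so a_7 = -220.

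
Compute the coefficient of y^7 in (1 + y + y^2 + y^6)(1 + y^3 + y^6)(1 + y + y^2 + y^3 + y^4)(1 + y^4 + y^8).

(1 + y + y^2 + y^6) has coefficients 1,1,1,0,0,0,1 for degrees 0…6.
(1 + y^3 + y^6) has coefficients 1,0,0,1,0,0,1,0 for degrees 0…7.
Multiplying by (1 + y + y^2 + y^3 + y^4) gives running coefficients 1,1,1,2,2,1,2,2 for degrees 0…7.
Finally multiplying by (1 + y^4 + y^8), the product of all factors after the first has coefficients 1,1,1,2,3,2,3,4 for degrees 0…7.
[y^7] = 1·4 + 1·3 + 1·2 + 1·1 = 10.

10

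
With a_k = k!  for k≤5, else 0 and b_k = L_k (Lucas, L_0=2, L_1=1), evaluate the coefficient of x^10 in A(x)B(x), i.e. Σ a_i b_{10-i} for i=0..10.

This is [x^10] in the product of the two ordinary generating functions.
Σ = 1·123 + 1·76 + 2·47 + 6·29 + 24·18 + 120·11 + 0·7 + 0·4 + 0·3 + 0·1 + 0·2 = 2219.

2219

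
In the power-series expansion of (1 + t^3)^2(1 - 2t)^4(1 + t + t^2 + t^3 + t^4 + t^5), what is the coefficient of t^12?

(1 + t^3)^2 has coefficients 1,0,0,2,0,0,1 for degrees 0…6.
(1 - 2t)^4 has coefficients 1,-8,24,-32,16,0,0,0,0,0,0,0,0 for degrees 0…12.
Finally multiplying by (1 + t + t^2 + t^3 + t^4 + t^5), the product of all factors after the first has coefficients 1,-7,17,-15,1,1,0,8,-16,16,0,0,0 for degrees 0…12.
[t^12] = 1·0 + 2·16 + 1·0 = 32.

32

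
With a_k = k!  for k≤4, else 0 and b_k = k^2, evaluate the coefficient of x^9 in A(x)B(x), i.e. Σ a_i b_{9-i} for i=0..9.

Write out a_i and b_{9-i} for i = 0,…,9 and sum the products.
Σ = 1·81 + 1·64 + 2·49 + 6·36 + 24·25 + 0·16 + 0·9 + 0·4 + 0·1 + 0·0 = 1059.

1059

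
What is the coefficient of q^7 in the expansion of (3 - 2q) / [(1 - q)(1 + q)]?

-2

The denominator gives the recurrence a_n = a_(n−2) for n ≥ 3; the numerator fixes a_0 = 3, a_1 = -2, a_2 = 3.
Iterating: 3, -2, 3, -2, 3, -2, 3, -2, so a_7 = -2.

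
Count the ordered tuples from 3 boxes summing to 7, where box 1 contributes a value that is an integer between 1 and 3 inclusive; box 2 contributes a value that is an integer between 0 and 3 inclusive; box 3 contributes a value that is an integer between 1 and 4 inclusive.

The generating function for the choices is (y + y^2 + y^3)·(1 + y + y^2 + y^3)·(y + y^2 + y^3 + y^4); the count is [y^7].
(y + y^2 + y^3) has coefficients 0,1,1,1 for degrees 0…3.
(1 + y + y^2 + y^3) has coefficients 1,1,1,1,0,0,0,0 for degrees 0…7.
Finally multiplying by (y + y^2 + y^3 + y^4), the product of all factors after the first has coefficients 0,1,2,3,4,3,2,1 for degrees 0…7.
[y^7] = 1·2 + 1·3 + 1·4 = 9.

9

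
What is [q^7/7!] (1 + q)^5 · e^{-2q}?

The EGF product rule gives c_7 = Σ_{k_1+k_2=7} C(7; k_1,k_2) · ∏ g_i(k_i), where (1+q)^5 gives the falling factorial (5)_k; e^{-2q} gives (-2)^k.
g_1(k) for k = 0…7: 1, 5, 20, 60, 120, 120, 0, 0.
g_2(k) for k = 0…7: 1, -2, 4, -8, 16, -32, 64, -128.
c_7 = Σ_k C(7,k)·g_1(k)·g_2(7−k) = 1·1·(-128) + 7·5·64 + 21·20·(-32) + 35·60·16 + 35·120·(-8) + 21·120·4 = −128 + 2240 − 13440 + 33600 − 33600 + 10080 = -1248.

-1248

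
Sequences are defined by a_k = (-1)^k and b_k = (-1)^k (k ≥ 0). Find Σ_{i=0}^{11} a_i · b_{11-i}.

-12

The convolution is the x^11 coefficient of A(x)B(x).
Σ = 1·(-1) − 1·1 + 1·(-1) − 1·1 + 1·(-1) − 1·1 + 1·(-1) − 1·1 + 1·(-1) − 1·1 + 1·(-1) − 1·1 = -12.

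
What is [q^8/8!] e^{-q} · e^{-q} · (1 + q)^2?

The EGF product rule gives c_8 = Σ_{k_1+k_2+k_3=8} C(8; k_1,k_2,k_3) · ∏ g_i(k_i), where e^{-q} gives (-1)^k; e^{-q} gives (-1)^k; (1+q)^2 gives the falling factorial (2)_k.
g_1(k) for k = 0…8: 1, -1, 1, -1, 1, -1, 1, -1, 1.
g_2(k) for k = 0…8: 1, -1, 1, -1, 1, -1, 1, -1, 1.
g_3(k) for k = 0…8: 1, 2, 2, 0, 0, 0, 0, 0, 0.
First combine the last two factors: h(k) = Σ_j C(k,j)·g_2(j)·g_3(k−j) for k = 0…8: 1, 1, -1, -1, 5, -11, 19, -29, 41.
c_8 = Σ_k C(8,k)·g_1(k)·h(8−k) = 1·1·41 + 8·(-1)·(-29) + 28·1·19 + 56·(-1)·(-11) + 70·1·5 + 56·(-1)·(-1) + 28·1·(-1) + 8·(-1)·1 + 1·1·1 = 41 + 232 + 532 + 616 + 350 + 56 − 28 − 8 + 1 = 1792.

1792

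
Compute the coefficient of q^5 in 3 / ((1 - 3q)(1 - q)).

Partial fractions give a closed form: a_n = (9/2)·3^n + (-3/2)·1^n.
At n = 5: a_5 = 1092.

1092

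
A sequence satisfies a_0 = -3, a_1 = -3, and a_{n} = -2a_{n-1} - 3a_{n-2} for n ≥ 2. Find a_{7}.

The ordinary generating function has denominator 1 + 2t + 3t^2.
Iterating the recurrence: a_0,…,a_{7} = -3, -3, 15, -21, -3, 69, -129, 51.

51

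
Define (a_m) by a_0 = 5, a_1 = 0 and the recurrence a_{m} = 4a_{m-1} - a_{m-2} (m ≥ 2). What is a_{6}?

-1045

The ordinary generating function has denominator 1 - 4t + t^2.
Iterating the recurrence: a_0,…,a_{6} = 5, 0, -5, -20, -75, -280, -1045.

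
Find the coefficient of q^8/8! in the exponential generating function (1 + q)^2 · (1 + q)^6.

The EGF product rule gives c_8 = Σ_{k_1+k_2=8} C(8; k_1,k_2) · ∏ g_i(k_i), where (1+q)^2 gives the falling factorial (2)_k; (1+q)^6 gives the falling factorial (6)_k.
g_1(k) for k = 0…8: 1, 2, 2, 0, 0, 0, 0, 0, 0.
g_2(k) for k = 0…8: 1, 6, 30, 120, 360, 720, 720, 0, 0.
c_8 = Σ_k C(8,k)·g_1(k)·g_2(8−k) = 28·2·720 = 40320.

40320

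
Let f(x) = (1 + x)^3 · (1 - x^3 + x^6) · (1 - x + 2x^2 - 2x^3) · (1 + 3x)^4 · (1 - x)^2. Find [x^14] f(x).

241

(1 + x)^3 has coefficients 1,3,3,1 for degrees 0…3.
(1 - x^3 + x^6) has coefficients 1,0,0,-1,0,0,1,0,0,0,0,0,0,0,0 for degrees 0…14.
Multiplying by (1 - x + 2x^2 - 2x^3) gives running coefficients 1,-1,2,-3,1,-2,3,-1,2,-2,0,0,0,0,0 for degrees 0…14.
Multiplying by (1 + 3x)^4 gives running coefficients 1,11,44,75,46,-17,-129,-208,17,130,219,27,-54,-162,0 for degrees 0…14.
Finally multiplying by (1 - x)^2, the product of all factors after the first has coefficients 1,9,23,-2,-60,-34,-49,33,304,-112,-24,-281,111,-27,270 for degrees 0…14.
[x^14] = 1·270 + 3·(-27) + 3·111 + 1·(-281) = 241.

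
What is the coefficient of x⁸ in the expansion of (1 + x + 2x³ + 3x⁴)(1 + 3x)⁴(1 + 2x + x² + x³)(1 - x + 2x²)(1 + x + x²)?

6367

(1 + x + 2x³ + 3x⁴) has coefficients 1,1,0,2,3 for degrees 0…4.
(1 + 3x)⁴ has coefficients 1,12,54,108,81,0,0,0,0 for degrees 0…8.
Multiplying by (1 + 2x + x² + x³) gives running coefficients 1,14,79,229,363,324,189,81,0 for degrees 0…8.
Multiplying by (1 - x + 2x²) gives running coefficients 1,13,67,178,292,419,591,540,297 for degrees 0…8.
Finally multiplying by (1 + x + x²), the product of all factors after the first has coefficients 1,14,81,258,537,889,1302,1550,1428 for degrees 0…8.
[x⁸] = 1·1428 + 1·1550 + 2·889 + 3·537 = 6367.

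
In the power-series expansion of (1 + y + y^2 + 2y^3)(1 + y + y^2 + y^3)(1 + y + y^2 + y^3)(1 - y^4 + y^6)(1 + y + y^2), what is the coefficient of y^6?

34

(1 + y + y^2 + 2y^3) has coefficients 1,1,1,2 for degrees 0…3.
(1 + y + y^2 + y^3) has coefficients 1,1,1,1,0,0,0 for degrees 0…6.
Multiplying by (1 + y + y^2 + y^3) gives running coefficients 1,2,3,4,3,2,1 for degrees 0…6.
Multiplying by (1 - y^4 + y^6) gives running coefficients 1,2,3,4,2,0,-1 for degrees 0…6.
Finally multiplying by (1 + y + y^2), the product of all factors after the first has coefficients 1,3,6,9,9,6,1 for degrees 0…6.
[y^6] = 1·1 + 1·6 + 1·9 + 2·9 = 34.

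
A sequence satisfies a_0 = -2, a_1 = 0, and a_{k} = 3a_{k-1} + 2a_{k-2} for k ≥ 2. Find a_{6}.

The ordinary generating function has denominator 1 - 3z - 2z^2.
Iterating the recurrence: a_0,…,a_{6} = -2, 0, -4, -12, -44, -156, -556.

-556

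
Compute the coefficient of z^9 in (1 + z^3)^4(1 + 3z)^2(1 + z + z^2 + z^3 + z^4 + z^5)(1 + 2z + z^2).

(1 + z^3)^4 has coefficients 1,0,0,4,0,0,6,0,0,4 for degrees 0…9.
(1 + 3z)^2 has coefficients 1,6,9,0,0,0,0,0,0,0 for degrees 0…9.
Multiplying by (1 + z + z^2 + z^3 + z^4 + z^5) gives running coefficients 1,7,16,16,16,16,15,9,0,0 for degrees 0…9.
Finally multiplying by (1 + 2z + z^2), the product of all factors after the first has coefficients 1,9,31,55,64,64,63,55,33,9 for degrees 0…9.
[z^9] = 1·9 + 4·63 + 6·55 + 4·1 = 595.

595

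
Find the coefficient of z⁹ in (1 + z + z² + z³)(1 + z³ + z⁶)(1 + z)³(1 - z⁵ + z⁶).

(1 + z + z² + z³) has coefficients 1,1,1,1 for degrees 0…3.
(1 + z³ + z⁶) has coefficients 1,0,0,1,0,0,1,0,0,0 for degrees 0…9.
Multiplying by (1 + z)³ gives running coefficients 1,3,3,2,3,3,2,3,3,1 for degrees 0…9.
Finally multiplying by (1 - z⁵ + z⁶), the product of all factors after the first has coefficients 1,3,3,2,3,2,0,3,4,0 for degrees 0…9.
[z⁹] = 1·0 + 1·4 + 1·3 + 1·0 = 7.

7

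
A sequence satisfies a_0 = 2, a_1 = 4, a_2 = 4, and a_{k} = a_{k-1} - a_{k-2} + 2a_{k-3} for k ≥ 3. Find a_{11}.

60

The ordinary generating function has denominator 1 - z + z^2 - 2z^3.
Iterating the recurrence: a_0,…,a_{11} = 2, 4, 4, 4, 8, 12, 12, 16, 28, 36, 40, 60.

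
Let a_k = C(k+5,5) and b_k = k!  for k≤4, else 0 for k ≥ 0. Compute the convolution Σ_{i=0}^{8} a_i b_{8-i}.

7539

Write out a_i and b_{8-i} for i = 0,…,8 and sum the products.
Σ = 1·0 + 6·0 + 21·0 + 56·0 + 126·24 + 252·6 + 462·2 + 792·1 + 1287·1 = 7539.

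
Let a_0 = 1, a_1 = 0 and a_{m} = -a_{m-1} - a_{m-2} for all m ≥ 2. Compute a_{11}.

The ordinary generating function has denominator 1 + y + y^2.
Iterating the recurrence: a_0,…,a_{11} = 1, 0, -1, 1, 0, -1, 1, 0, -1, 1, 0, -1.

-1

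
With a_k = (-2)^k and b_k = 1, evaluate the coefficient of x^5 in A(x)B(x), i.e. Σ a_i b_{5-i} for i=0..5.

The convolution is the x^5 coefficient of A(x)B(x).
Σ = 1·1 − 2·1 + 4·1 − 8·1 + 16·1 − 32·1 = -21.

-21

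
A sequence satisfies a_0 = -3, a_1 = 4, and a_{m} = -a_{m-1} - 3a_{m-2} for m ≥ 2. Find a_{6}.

The ordinary generating function has denominator 1 + q + 3q^2.
Iterating the recurrence: a_0,…,a_{6} = -3, 4, 5, -17, 2, 49, -55.

-55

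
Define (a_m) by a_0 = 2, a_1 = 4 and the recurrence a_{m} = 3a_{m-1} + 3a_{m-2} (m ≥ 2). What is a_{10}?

747468

The ordinary generating function has denominator 1 - 3x - 3x^2.
Iterating the recurrence: a_0,…,a_{10} = 2, 4, 18, 66, 252, 954, 3618, 13716, 52002, 197154, 747468.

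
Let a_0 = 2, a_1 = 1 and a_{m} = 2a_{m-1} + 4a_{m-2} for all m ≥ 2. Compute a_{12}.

1024000

The ordinary generating function has denominator 1 - 2q - 4q^2.
Iterating the recurrence: a_0,…,a_{12} = 2, 1, 10, 24, 88, 272, 896, 2880, 9344, 30208, 97792, 316416, 1024000.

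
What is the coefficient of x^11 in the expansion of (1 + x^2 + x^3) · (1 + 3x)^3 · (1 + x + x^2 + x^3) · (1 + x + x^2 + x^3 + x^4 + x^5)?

379

(1 + x^2 + x^3) has coefficients 1,0,1,1 for degrees 0…3.
(1 + 3x)^3 has coefficients 1,9,27,27,0,0,0,0,0,0,0,0 for degrees 0…11.
Multiplying by (1 + x + x^2 + x^3) gives running coefficients 1,10,37,64,63,54,27,0,0,0,0,0 for degrees 0…11.
Finally multiplying by (1 + x + x^2 + x^3 + x^4 + x^5), the product of all factors after the first has coefficients 1,11,48,112,175,229,255,245,208,144,81,27 for degrees 0…11.
[x^11] = 1·27 + 1·144 + 1·208 = 379.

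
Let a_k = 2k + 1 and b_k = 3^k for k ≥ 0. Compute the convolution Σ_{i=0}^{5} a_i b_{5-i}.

This is [x^5] in the product of the two ordinary generating functions.
Σ = 1·243 + 3·81 + 5·27 + 7·9 + 9·3 + 11·1 = 722.

722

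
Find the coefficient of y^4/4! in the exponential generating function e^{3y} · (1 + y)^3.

801

The EGF product rule gives c_4 = Σ_{k_1+k_2=4} C(4; k_1,k_2) · ∏ g_i(k_i), where e^{3y} gives (3)^k; (1+y)^3 gives the falling factorial (3)_k.
g_1(k) for k = 0…4: 1, 3, 9, 27, 81.
g_2(k) for k = 0…4: 1, 3, 6, 6, 0.
c_4 = Σ_k C(4,k)·g_1(k)·g_2(4−k) = 4·3·6 + 6·9·6 + 4·27·3 + 1·81·1 = 72 + 324 + 324 + 81 = 801.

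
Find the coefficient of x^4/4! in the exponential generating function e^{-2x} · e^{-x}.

The EGF product rule gives c_4 = Σ_{k_1+k_2=4} C(4; k_1,k_2) · ∏ g_i(k_i), where e^{-2x} gives (-2)^k; e^{-x} gives (-1)^k.
g_1(k) for k = 0…4: 1, -2, 4, -8, 16.
g_2(k) for k = 0…4: 1, -1, 1, -1, 1.
c_4 = Σ_k C(4,k)·g_1(k)·g_2(4−k) = 1·1·1 + 4·(-2)·(-1) + 6·4·1 + 4·(-8)·(-1) + 1·16·1 = 1 + 8 + 24 + 32 + 16 = 81.

81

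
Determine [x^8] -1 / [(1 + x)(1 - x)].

Partial fractions give a closed form: a_n = (-1/2)·(-1)^n + (-1/2)·1^n.
At n = 8: a_8 = -1.

-1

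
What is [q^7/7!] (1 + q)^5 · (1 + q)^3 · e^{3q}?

4602699

The EGF product rule gives c_7 = Σ_{k_1+k_2+k_3=7} C(7; k_1,k_2,k_3) · ∏ g_i(k_i), where (1+q)^5 gives the falling factorial (5)_k; (1+q)^3 gives the falling factorial (3)_k; e^{3q} gives (3)^k.
g_1(k) for k = 0…7: 1, 5, 20, 60, 120, 120, 0, 0.
g_2(k) for k = 0…7: 1, 3, 6, 6, 0, 0, 0, 0.
g_3(k) for k = 0…7: 1, 3, 9, 27, 81, 243, 729, 2187.
First combine the last two factors: h(k) = Σ_j C(k,j)·g_2(j)·g_3(k−j) for k = 0…7: 1, 6, 33, 168, 801, 3618, 15633, 65124.
c_7 = Σ_k C(7,k)·g_1(k)·h(7−k) = 1·1·65124 + 7·5·15633 + 21·20·3618 + 35·60·801 + 35·120·168 + 21·120·33 = 65124 + 547155 + 1519560 + 1682100 + 705600 + 83160 = 4602699.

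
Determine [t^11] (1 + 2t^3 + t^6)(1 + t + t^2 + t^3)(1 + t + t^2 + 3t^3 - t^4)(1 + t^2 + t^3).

(1 + 2t^3 + t^6) has coefficients 1,0,0,2,0,0,1 for degrees 0…6.
(1 + t + t^2 + t^3) has coefficients 1,1,1,1,0,0,0,0,0,0,0,0 for degrees 0…11.
Multiplying by (1 + t + t^2 + 3t^3 - t^4) gives running coefficients 1,2,3,6,4,3,2,-1,0,0,0,0 for degrees 0…11.
Finally multiplying by (1 + t^2 + t^3), the product of all factors after the first has coefficients 1,2,4,9,9,12,12,6,5,1,-1,0 for degrees 0…11.
[t^11] = 1·0 + 2·5 + 1·12 = 22.

22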